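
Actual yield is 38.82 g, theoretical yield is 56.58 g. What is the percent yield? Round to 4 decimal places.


% yield = 100 * actual / theoretical
% yield = 100 * 38.82 / 56.58
% yield = 68.61081654 %, rounded to 4 dp:

68.6108 %


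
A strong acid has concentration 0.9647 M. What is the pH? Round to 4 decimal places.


A strong acid dissociates completely, so [H+] equals the given concentration.
pH = -log10([H+]) = -log10(0.9647)
pH = 0.01560772, rounded to 4 dp:

0.0156


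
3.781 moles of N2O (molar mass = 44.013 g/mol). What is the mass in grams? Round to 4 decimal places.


mass = n * M
mass = 3.781 * 44.013
mass = 166.413153 g, rounded to 4 dp:

166.4132 g


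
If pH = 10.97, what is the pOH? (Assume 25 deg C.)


At 25 deg C, pH + pOH = 14.
pOH = 14 - pH = 14 - 10.97
pOH = 3.03:

3.03


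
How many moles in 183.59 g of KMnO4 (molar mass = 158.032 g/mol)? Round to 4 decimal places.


n = mass / M
n = 183.59 / 158.032
n = 1.16172674 mol, rounded to 4 dp:

1.1617 mol


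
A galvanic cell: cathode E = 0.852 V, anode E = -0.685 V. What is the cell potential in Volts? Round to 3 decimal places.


Standard cell potential: E_cell = E_cathode - E_anode.
E_cell = 0.852 - (-0.685)
E_cell = 1.537 V, rounded to 3 dp:

1.537 V


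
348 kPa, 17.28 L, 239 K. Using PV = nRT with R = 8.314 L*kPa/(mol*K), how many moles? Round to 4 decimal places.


PV = nRT, solve for n = PV / (RT).
PV = 348 * 17.28 = 6013.44
RT = 8.314 * 239 = 1987.046
n = 6013.44 / 1987.046
n = 3.02632148 mol, rounded to 4 dp:

3.0263 mol


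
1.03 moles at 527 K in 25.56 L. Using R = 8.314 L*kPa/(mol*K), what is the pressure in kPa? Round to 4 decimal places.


PV = nRT, solve for P = nRT / V.
nRT = 1.03 * 8.314 * 527 = 4512.9223
P = 4512.9223 / 25.56
P = 176.56190532 kPa, rounded to 4 dp:

176.5619 kPa


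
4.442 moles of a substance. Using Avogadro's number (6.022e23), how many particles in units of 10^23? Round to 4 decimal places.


N = n * NA, then divide by 1e23 for the requested units.
N / 1e23 = n * 6.022
N / 1e23 = 4.442 * 6.022
N / 1e23 = 26.749724, rounded to 4 dp:

26.7497


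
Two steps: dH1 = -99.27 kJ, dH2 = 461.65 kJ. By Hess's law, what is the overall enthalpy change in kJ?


Hess's law: enthalpy is a state function, so add the step enthalpies.
dH_total = dH1 + dH2 = -99.27 + (461.65)
dH_total = 362.38 kJ:

362.38 kJ


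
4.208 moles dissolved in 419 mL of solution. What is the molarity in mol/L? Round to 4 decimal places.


Convert volume to liters: V_L = V_mL / 1000.
V_L = 419 / 1000 = 0.419 L
M = n / V_L = 4.208 / 0.419
M = 10.04295943 mol/L, rounded to 4 dp:

10.0430 mol/L


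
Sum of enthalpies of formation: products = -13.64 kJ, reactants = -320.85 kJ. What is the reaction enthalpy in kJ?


dH_rxn = sum(dH_f products) - sum(dH_f reactants)
dH_rxn = -13.64 - (-320.85)
dH_rxn = 307.21 kJ:

307.21 kJ


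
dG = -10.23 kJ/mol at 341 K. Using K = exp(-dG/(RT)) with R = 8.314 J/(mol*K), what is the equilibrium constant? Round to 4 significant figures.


dG is in kJ/mol; multiply by 1000 to match R in J/(mol*K).
RT = 8.314 * 341 = 2835.074 J/mol
exponent = -dG*1000 / (RT) = -(-10.23*1000) / 2835.074 = 3.60837142
K = exp(3.60837142)
K = 36.9059, rounded to 4 significant figures:

36.91


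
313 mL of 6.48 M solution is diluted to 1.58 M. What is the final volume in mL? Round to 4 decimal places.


Dilution: M1*V1 = M2*V2, solve for V2.
V2 = M1*V1 / M2
V2 = 6.48 * 313 / 1.58
V2 = 2028.24 / 1.58
V2 = 1283.69620253 mL, rounded to 4 dp:

1283.6962 mL


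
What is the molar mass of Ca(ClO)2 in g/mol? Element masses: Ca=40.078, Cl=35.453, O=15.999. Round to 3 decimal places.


M = sum(count * atomic_mass) over atoms.
M = 1*40.078 + 2*35.453 + 2*15.999
M = 40.078 + 70.906 + 31.998
M = 142.982 g/mol, rounded to 3 dp:

142.982 g/mol


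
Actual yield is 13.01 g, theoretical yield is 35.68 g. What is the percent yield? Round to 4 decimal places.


% yield = 100 * actual / theoretical
% yield = 100 * 13.01 / 35.68
% yield = 36.46300448 %, rounded to 4 dp:

36.4630 %


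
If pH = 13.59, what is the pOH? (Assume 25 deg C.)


At 25 deg C, pH + pOH = 14.
pOH = 14 - pH = 14 - 13.59
pOH = 0.41:

0.41


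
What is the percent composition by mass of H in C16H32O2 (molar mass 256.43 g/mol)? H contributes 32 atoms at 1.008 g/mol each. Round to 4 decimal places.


pct = 100 * (n_elem * M_elem) / M_total
mass_contribution = 32 * 1.008 = 32.256 g/mol
pct = 100 * 32.256 / 256.43
pct = 12.57887143 %, rounded to 4 dp:

12.5789 %


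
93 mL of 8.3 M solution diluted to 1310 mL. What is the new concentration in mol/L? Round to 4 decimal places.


Dilution: M1*V1 = M2*V2, solve for M2.
M2 = M1*V1 / V2
M2 = 8.3 * 93 / 1310
M2 = 771.9 / 1310
M2 = 0.58923664 mol/L, rounded to 4 dp:

0.5892 mol/L


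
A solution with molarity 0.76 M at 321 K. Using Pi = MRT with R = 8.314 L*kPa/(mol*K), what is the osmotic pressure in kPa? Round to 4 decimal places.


Osmotic pressure (van't Hoff): Pi = M*R*T.
RT = 8.314 * 321 = 2668.794
Pi = 0.76 * 2668.794
Pi = 2028.28344 kPa, rounded to 4 dp:

2028.2834 kPa


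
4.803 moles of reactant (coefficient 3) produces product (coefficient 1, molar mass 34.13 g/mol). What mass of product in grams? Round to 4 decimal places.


Use the coefficient ratio to convert reactant moles to product moles, then multiply by the product's molar mass.
moles_P = moles_R * (coeff_P / coeff_R) = 4.803 * (1/3) = 1.601
mass_P = moles_P * M_P = 1.601 * 34.13
mass_P = 54.64213 g, rounded to 4 dp:

54.6421 g


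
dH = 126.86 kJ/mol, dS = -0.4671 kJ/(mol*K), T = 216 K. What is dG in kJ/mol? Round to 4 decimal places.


Gibbs: dG = dH - T*dS (consistent units, dS already in kJ/(mol*K)).
T*dS = 216 * -0.4671 = -100.8936
dG = 126.86 - (-100.8936)
dG = 227.7536 kJ/mol, rounded to 4 dp:

227.7536 kJ/mol


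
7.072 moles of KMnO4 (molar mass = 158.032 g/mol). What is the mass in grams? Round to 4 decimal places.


mass = n * M
mass = 7.072 * 158.032
mass = 1117.602304 g, rounded to 4 dp:

1117.6023 g


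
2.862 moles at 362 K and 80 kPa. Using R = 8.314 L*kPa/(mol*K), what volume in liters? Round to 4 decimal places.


PV = nRT, solve for V = nRT / P.
nRT = 2.862 * 8.314 * 362 = 8613.6698
V = 8613.6698 / 80
V = 107.6708725 L, rounded to 4 dp:

107.6709 L


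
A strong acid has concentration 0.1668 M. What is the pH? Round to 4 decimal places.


A strong acid dissociates completely, so [H+] equals the given concentration.
pH = -log10([H+]) = -log10(0.1668)
pH = 0.77780395, rounded to 4 dp:

0.7778


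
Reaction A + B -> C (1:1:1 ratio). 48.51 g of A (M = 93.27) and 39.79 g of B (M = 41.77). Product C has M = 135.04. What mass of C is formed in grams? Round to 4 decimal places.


Find moles of each reactant; the smaller value is the limiting reagent in a 1:1:1 reaction, so moles_C equals moles of the limiter.
n_A = mass_A / M_A = 48.51 / 93.27 = 0.520103 mol
n_B = mass_B / M_B = 39.79 / 41.77 = 0.952598 mol
Limiting reagent: A (smaller), n_limiting = 0.520103 mol
mass_C = n_limiting * M_C = 0.520103 * 135.04
mass_C = 70.23470912 g, rounded to 4 dp:

70.2347 g


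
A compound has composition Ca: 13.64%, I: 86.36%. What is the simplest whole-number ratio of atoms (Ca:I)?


Assume 100 g of compound, divide each mass% by atomic mass to get moles, then normalize by the smallest to get a raw atom ratio.
Moles per 100 g: Ca: 13.64/40.078 = 0.3403, I: 86.36/126.904 = 0.6805
Raw ratio (divide by min = 0.3403): Ca: 1.0, I: 2.0
Multiply by 1 to clear fractions: Ca: 1.0 ~= 1, I: 2.0 ~= 2
Reduce by GCD to get the simplest whole-number ratio:

1:2


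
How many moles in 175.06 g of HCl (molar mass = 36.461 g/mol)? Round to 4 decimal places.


n = mass / M
n = 175.06 / 36.461
n = 4.80129453 mol, rounded to 4 dp:

4.8013 mol


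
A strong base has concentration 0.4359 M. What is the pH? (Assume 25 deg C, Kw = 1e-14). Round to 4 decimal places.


A strong base dissociates completely, so [OH-] equals the given concentration.
pOH = -log10([OH-]) = -log10(0.4359) = 0.360613
pH = 14 - pOH = 14 - 0.360613
pH = 13.639387, rounded to 4 dp:

13.6394


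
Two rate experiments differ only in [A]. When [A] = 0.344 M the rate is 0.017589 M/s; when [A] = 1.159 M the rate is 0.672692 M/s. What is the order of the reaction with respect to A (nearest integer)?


Rate is proportional to [A]^n, so rate2/rate1 = ([A]2/[A]1)^n. Take logs to solve for n.
rate2/rate1 = 0.672692 / 0.017589 = 38.245
[A]2/[A]1 = 1.159 / 0.344 = 3.3692
n = ln(38.245) / ln(3.3692) = 3.0
Nearest integer order:

3


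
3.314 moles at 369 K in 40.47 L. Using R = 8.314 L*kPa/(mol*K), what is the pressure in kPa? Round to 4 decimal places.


PV = nRT, solve for P = nRT / V.
nRT = 3.314 * 8.314 * 369 = 10166.9079
P = 10166.9079 / 40.47
P = 251.22085248 kPa, rounded to 4 dp:

251.2209 kPa


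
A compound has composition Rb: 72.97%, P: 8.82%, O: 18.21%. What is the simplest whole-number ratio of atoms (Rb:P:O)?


Assume 100 g of compound, divide each mass% by atomic mass to get moles, then normalize by the smallest to get a raw atom ratio.
Moles per 100 g: Rb: 72.97/85.468 = 0.8538, P: 8.82/30.974 = 0.2848, O: 18.21/15.999 = 1.1382
Raw ratio (divide by min = 0.2848): Rb: 2.998, P: 1.0, O: 3.997
Multiply by 1 to clear fractions: Rb: 2.998 ~= 3, P: 1.0 ~= 1, O: 3.997 ~= 4
Reduce by GCD to get the simplest whole-number ratio:

3:1:4


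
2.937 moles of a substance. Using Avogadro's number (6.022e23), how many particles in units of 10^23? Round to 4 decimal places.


N = n * NA, then divide by 1e23 for the requested units.
N / 1e23 = n * 6.022
N / 1e23 = 2.937 * 6.022
N / 1e23 = 17.686614, rounded to 4 dp:

17.6866


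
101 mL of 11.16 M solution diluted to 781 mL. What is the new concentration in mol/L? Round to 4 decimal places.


Dilution: M1*V1 = M2*V2, solve for M2.
M2 = M1*V1 / V2
M2 = 11.16 * 101 / 781
M2 = 1127.16 / 781
M2 = 1.44322663 mol/L, rounded to 4 dp:

1.4432 mol/L


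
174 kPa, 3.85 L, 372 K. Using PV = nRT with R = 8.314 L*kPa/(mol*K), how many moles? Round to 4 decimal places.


PV = nRT, solve for n = PV / (RT).
PV = 174 * 3.85 = 669.9
RT = 8.314 * 372 = 3092.808
n = 669.9 / 3092.808
n = 0.21659928 mol, rounded to 4 dp:

0.2166 mol


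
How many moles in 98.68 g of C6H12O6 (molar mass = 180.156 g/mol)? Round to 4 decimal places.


n = mass / M
n = 98.68 / 180.156
n = 0.54774751 mol, rounded to 4 dp:

0.5477 mol


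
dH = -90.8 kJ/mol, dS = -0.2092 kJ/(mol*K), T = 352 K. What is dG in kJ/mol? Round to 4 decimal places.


Gibbs: dG = dH - T*dS (consistent units, dS already in kJ/(mol*K)).
T*dS = 352 * -0.2092 = -73.6384
dG = -90.8 - (-73.6384)
dG = -17.1616 kJ/mol, rounded to 4 dp:

-17.1616 kJ/mol


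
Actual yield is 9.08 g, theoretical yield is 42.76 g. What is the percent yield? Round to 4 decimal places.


% yield = 100 * actual / theoretical
% yield = 100 * 9.08 / 42.76
% yield = 21.23479888 %, rounded to 4 dp:

21.2348 %


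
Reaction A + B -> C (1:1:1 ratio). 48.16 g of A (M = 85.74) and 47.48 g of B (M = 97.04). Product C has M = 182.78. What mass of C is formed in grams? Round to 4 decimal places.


Find moles of each reactant; the smaller value is the limiting reagent in a 1:1:1 reaction, so moles_C equals moles of the limiter.
n_A = mass_A / M_A = 48.16 / 85.74 = 0.561698 mol
n_B = mass_B / M_B = 47.48 / 97.04 = 0.489283 mol
Limiting reagent: B (smaller), n_limiting = 0.489283 mol
mass_C = n_limiting * M_C = 0.489283 * 182.78
mass_C = 89.43114674 g, rounded to 4 dp:

89.4311 g


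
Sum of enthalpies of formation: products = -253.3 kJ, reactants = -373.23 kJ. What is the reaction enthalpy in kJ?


dH_rxn = sum(dH_f products) - sum(dH_f reactants)
dH_rxn = -253.3 - (-373.23)
dH_rxn = 119.93 kJ:

119.93 kJ


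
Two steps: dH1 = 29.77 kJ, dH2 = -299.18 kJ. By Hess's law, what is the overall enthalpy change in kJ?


Hess's law: enthalpy is a state function, so add the step enthalpies.
dH_total = dH1 + dH2 = 29.77 + (-299.18)
dH_total = -269.41 kJ:

-269.41 kJ


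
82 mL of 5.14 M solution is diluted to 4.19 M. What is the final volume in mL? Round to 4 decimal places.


Dilution: M1*V1 = M2*V2, solve for V2.
V2 = M1*V1 / M2
V2 = 5.14 * 82 / 4.19
V2 = 421.48 / 4.19
V2 = 100.59188544 mL, rounded to 4 dp:

100.5919 mL


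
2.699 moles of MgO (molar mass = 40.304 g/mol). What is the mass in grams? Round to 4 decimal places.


mass = n * M
mass = 2.699 * 40.304
mass = 108.780496 g, rounded to 4 dp:

108.7805 g


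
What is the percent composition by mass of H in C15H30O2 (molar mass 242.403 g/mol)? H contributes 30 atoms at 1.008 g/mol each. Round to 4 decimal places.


pct = 100 * (n_elem * M_elem) / M_total
mass_contribution = 30 * 1.008 = 30.24 g/mol
pct = 100 * 30.24 / 242.403
pct = 12.47509313 %, rounded to 4 dp:

12.4751 %


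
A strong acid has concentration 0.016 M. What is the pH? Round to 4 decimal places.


A strong acid dissociates completely, so [H+] equals the given concentration.
pH = -log10([H+]) = -log10(0.016)
pH = 1.79588002, rounded to 4 dp:

1.7959


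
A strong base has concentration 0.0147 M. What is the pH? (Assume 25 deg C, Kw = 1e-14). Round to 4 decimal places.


A strong base dissociates completely, so [OH-] equals the given concentration.
pOH = -log10([OH-]) = -log10(0.0147) = 1.832683
pH = 14 - pOH = 14 - 1.832683
pH = 12.167317, rounded to 4 dp:

12.1673


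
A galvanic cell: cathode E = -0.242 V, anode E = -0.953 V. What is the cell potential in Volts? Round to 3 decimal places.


Standard cell potential: E_cell = E_cathode - E_anode.
E_cell = -0.242 - (-0.953)
E_cell = 0.711 V, rounded to 3 dp:

0.711 V


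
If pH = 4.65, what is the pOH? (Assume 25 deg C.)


At 25 deg C, pH + pOH = 14.
pOH = 14 - pH = 14 - 4.65
pOH = 9.35:

9.35


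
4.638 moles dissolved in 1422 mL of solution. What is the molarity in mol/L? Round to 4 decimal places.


Convert volume to liters: V_L = V_mL / 1000.
V_L = 1422 / 1000 = 1.422 L
M = n / V_L = 4.638 / 1.422
M = 3.26160338 mol/L, rounded to 4 dp:

3.2616 mol/L


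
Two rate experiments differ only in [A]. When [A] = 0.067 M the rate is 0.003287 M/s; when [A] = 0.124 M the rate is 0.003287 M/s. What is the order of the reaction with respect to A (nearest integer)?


Rate is proportional to [A]^n, so rate2/rate1 = ([A]2/[A]1)^n. Take logs to solve for n.
rate2/rate1 = 0.003287 / 0.003287 = 1.0
[A]2/[A]1 = 0.124 / 0.067 = 1.8507
n = ln(1.0) / ln(1.8507) = 0.0
Nearest integer order:

0


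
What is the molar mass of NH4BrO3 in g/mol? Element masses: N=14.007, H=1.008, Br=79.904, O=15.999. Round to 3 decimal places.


M = sum(count * atomic_mass) over atoms.
M = 1*14.007 + 4*1.008 + 1*79.904 + 3*15.999
M = 14.007 + 4.032 + 79.904 + 47.997
M = 145.94 g/mol, rounded to 3 dp:

145.940 g/mol


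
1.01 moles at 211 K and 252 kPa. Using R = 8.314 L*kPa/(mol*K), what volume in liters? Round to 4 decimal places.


PV = nRT, solve for V = nRT / P.
nRT = 1.01 * 8.314 * 211 = 1771.7965
V = 1771.7965 / 252
V = 7.03093849 L, rounded to 4 dp:

7.0309 L


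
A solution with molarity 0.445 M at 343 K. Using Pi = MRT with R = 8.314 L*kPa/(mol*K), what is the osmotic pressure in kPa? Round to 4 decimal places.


Osmotic pressure (van't Hoff): Pi = M*R*T.
RT = 8.314 * 343 = 2851.702
Pi = 0.445 * 2851.702
Pi = 1269.00739 kPa, rounded to 4 dp:

1269.0074 kPa


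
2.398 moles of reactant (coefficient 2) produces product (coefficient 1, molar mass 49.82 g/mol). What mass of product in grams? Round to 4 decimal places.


Use the coefficient ratio to convert reactant moles to product moles, then multiply by the product's molar mass.
moles_P = moles_R * (coeff_P / coeff_R) = 2.398 * (1/2) = 1.199
mass_P = moles_P * M_P = 1.199 * 49.82
mass_P = 59.73418 g, rounded to 4 dp:

59.7342 g


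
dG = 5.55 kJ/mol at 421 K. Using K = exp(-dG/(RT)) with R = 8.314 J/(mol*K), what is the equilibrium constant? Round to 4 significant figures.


dG is in kJ/mol; multiply by 1000 to match R in J/(mol*K).
RT = 8.314 * 421 = 3500.194 J/mol
exponent = -dG*1000 / (RT) = -(5.55*1000) / 3500.194 = -1.5856264
K = exp(-1.5856264)
K = 0.20481945, rounded to 4 significant figures:

0.2048


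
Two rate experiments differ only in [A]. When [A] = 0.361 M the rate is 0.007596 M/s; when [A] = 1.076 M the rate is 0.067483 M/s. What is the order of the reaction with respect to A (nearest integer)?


Rate is proportional to [A]^n, so rate2/rate1 = ([A]2/[A]1)^n. Take logs to solve for n.
rate2/rate1 = 0.067483 / 0.007596 = 8.884
[A]2/[A]1 = 1.076 / 0.361 = 2.9806
n = ln(8.884) / ln(2.9806) = 2.0
Nearest integer order:

2


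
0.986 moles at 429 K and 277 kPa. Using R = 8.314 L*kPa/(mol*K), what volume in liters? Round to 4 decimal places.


PV = nRT, solve for V = nRT / P.
nRT = 0.986 * 8.314 * 429 = 3516.7721
V = 3516.7721 / 277
V = 12.69592816 L, rounded to 4 dp:

12.6959 L


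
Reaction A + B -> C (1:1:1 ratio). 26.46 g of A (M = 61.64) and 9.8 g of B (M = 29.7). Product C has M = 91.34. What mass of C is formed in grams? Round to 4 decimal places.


Find moles of each reactant; the smaller value is the limiting reagent in a 1:1:1 reaction, so moles_C equals moles of the limiter.
n_A = mass_A / M_A = 26.46 / 61.64 = 0.429267 mol
n_B = mass_B / M_B = 9.8 / 29.7 = 0.329966 mol
Limiting reagent: B (smaller), n_limiting = 0.329966 mol
mass_C = n_limiting * M_C = 0.329966 * 91.34
mass_C = 30.13909444 g, rounded to 4 dp:

30.1391 g


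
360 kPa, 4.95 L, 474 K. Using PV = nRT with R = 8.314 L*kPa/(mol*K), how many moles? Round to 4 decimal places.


PV = nRT, solve for n = PV / (RT).
PV = 360 * 4.95 = 1782.0
RT = 8.314 * 474 = 3940.836
n = 1782.0 / 3940.836
n = 0.45218832 mol, rounded to 4 dp:

0.4522 mol


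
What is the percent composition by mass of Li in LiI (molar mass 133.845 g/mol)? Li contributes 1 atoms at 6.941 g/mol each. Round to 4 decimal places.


pct = 100 * (n_elem * M_elem) / M_total
mass_contribution = 1 * 6.941 = 6.941 g/mol
pct = 100 * 6.941 / 133.845
pct = 5.1858493 %, rounded to 4 dp:

5.1858 %


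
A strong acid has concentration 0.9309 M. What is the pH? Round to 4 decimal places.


A strong acid dissociates completely, so [H+] equals the given concentration.
pH = -log10([H+]) = -log10(0.9309)
pH = 0.03109697, rounded to 4 dp:

0.0311


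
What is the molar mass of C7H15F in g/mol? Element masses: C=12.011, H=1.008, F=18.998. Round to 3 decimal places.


M = sum(count * atomic_mass) over atoms.
M = 7*12.011 + 15*1.008 + 1*18.998
M = 84.077 + 15.12 + 18.998
M = 118.195 g/mol, rounded to 3 dp:

118.195 g/mol


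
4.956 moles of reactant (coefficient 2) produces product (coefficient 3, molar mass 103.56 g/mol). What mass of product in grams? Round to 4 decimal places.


Use the coefficient ratio to convert reactant moles to product moles, then multiply by the product's molar mass.
moles_P = moles_R * (coeff_P / coeff_R) = 4.956 * (3/2) = 7.434
mass_P = moles_P * M_P = 7.434 * 103.56
mass_P = 769.86504 g, rounded to 4 dp:

769.8650 g


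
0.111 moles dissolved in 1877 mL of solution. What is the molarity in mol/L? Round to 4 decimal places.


Convert volume to liters: V_L = V_mL / 1000.
V_L = 1877 / 1000 = 1.877 L
M = n / V_L = 0.111 / 1.877
M = 0.05913692 mol/L, rounded to 4 dp:

0.0591 mol/L


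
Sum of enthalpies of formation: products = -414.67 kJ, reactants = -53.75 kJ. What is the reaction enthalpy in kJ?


dH_rxn = sum(dH_f products) - sum(dH_f reactants)
dH_rxn = -414.67 - (-53.75)
dH_rxn = -360.92 kJ:

-360.92 kJ


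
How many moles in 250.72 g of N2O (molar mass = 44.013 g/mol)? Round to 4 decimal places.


n = mass / M
n = 250.72 / 44.013
n = 5.69649876 mol, rounded to 4 dp:

5.6965 mol


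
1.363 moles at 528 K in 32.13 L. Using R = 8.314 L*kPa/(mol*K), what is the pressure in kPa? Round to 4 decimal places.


PV = nRT, solve for P = nRT / V.
nRT = 1.363 * 8.314 * 528 = 5983.2865
P = 5983.2865 / 32.13
P = 186.22117958 kPa, rounded to 4 dp:

186.2212 kPa


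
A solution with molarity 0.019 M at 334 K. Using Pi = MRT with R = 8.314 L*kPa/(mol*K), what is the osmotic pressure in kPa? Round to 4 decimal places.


Osmotic pressure (van't Hoff): Pi = M*R*T.
RT = 8.314 * 334 = 2776.876
Pi = 0.019 * 2776.876
Pi = 52.760644 kPa, rounded to 4 dp:

52.7606 kPa


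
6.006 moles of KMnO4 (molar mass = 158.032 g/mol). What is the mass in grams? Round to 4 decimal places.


mass = n * M
mass = 6.006 * 158.032
mass = 949.140192 g, rounded to 4 dp:

949.1402 g


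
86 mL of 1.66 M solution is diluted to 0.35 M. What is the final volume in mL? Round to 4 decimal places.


Dilution: M1*V1 = M2*V2, solve for V2.
V2 = M1*V1 / M2
V2 = 1.66 * 86 / 0.35
V2 = 142.76 / 0.35
V2 = 407.88571429 mL, rounded to 4 dp:

407.8857 mL


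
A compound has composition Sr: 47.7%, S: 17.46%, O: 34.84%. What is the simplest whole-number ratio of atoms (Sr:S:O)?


Assume 100 g of compound, divide each mass% by atomic mass to get moles, then normalize by the smallest to get a raw atom ratio.
Moles per 100 g: Sr: 47.7/87.62 = 0.5444, S: 17.46/32.065 = 0.5445, O: 34.84/15.999 = 2.1776
Raw ratio (divide by min = 0.5444): Sr: 1.0, S: 1.0, O: 4.0
Multiply by 1 to clear fractions: Sr: 1.0 ~= 1, S: 1.0 ~= 1, O: 4.0 ~= 4
Reduce by GCD to get the simplest whole-number ratio:

1:1:4


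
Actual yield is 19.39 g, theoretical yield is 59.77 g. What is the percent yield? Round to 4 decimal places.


% yield = 100 * actual / theoretical
% yield = 100 * 19.39 / 59.77
% yield = 32.44102393 %, rounded to 4 dp:

32.4410 %


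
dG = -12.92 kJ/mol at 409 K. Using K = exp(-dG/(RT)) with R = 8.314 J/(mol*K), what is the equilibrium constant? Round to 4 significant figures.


dG is in kJ/mol; multiply by 1000 to match R in J/(mol*K).
RT = 8.314 * 409 = 3400.426 J/mol
exponent = -dG*1000 / (RT) = -(-12.92*1000) / 3400.426 = 3.79952394
K = exp(3.79952394)
K = 44.679909, rounded to 4 significant figures:

44.68


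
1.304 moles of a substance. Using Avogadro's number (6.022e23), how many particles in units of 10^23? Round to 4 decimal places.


N = n * NA, then divide by 1e23 for the requested units.
N / 1e23 = n * 6.022
N / 1e23 = 1.304 * 6.022
N / 1e23 = 7.852688, rounded to 4 dp:

7.8527


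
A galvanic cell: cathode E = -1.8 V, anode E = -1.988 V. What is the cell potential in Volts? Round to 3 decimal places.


Standard cell potential: E_cell = E_cathode - E_anode.
E_cell = -1.8 - (-1.988)
E_cell = 0.188 V, rounded to 3 dp:

0.188 V


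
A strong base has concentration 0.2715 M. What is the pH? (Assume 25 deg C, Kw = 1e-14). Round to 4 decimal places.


A strong base dissociates completely, so [OH-] equals the given concentration.
pOH = -log10([OH-]) = -log10(0.2715) = 0.56623
pH = 14 - pOH = 14 - 0.56623
pH = 13.43377, rounded to 4 dp:

13.4338


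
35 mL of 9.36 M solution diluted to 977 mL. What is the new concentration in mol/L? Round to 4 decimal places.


Dilution: M1*V1 = M2*V2, solve for M2.
M2 = M1*V1 / V2
M2 = 9.36 * 35 / 977
M2 = 327.6 / 977
M2 = 0.33531218 mol/L, rounded to 4 dp:

0.3353 mol/L


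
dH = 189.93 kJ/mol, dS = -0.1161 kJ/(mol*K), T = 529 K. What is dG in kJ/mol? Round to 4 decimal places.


Gibbs: dG = dH - T*dS (consistent units, dS already in kJ/(mol*K)).
T*dS = 529 * -0.1161 = -61.4169
dG = 189.93 - (-61.4169)
dG = 251.3469 kJ/mol, rounded to 4 dp:

251.3469 kJ/mol


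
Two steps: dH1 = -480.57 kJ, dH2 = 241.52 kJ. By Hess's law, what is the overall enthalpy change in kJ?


Hess's law: enthalpy is a state function, so add the step enthalpies.
dH_total = dH1 + dH2 = -480.57 + (241.52)
dH_total = -239.05 kJ:

-239.05 kJ


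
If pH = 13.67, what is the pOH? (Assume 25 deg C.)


At 25 deg C, pH + pOH = 14.
pOH = 14 - pH = 14 - 13.67
pOH = 0.33:

0.33


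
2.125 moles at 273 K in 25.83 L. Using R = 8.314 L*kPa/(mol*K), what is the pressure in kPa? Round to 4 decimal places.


PV = nRT, solve for P = nRT / V.
nRT = 2.125 * 8.314 * 273 = 4823.1592
P = 4823.1592 / 25.83
P = 186.72703058 kPa, rounded to 4 dp:

186.7270 kPa


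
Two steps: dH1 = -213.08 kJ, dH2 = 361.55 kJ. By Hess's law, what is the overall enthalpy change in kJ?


Hess's law: enthalpy is a state function, so add the step enthalpies.
dH_total = dH1 + dH2 = -213.08 + (361.55)
dH_total = 148.47 kJ:

148.47 kJ


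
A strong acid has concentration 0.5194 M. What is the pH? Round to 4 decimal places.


A strong acid dissociates completely, so [H+] equals the given concentration.
pH = -log10([H+]) = -log10(0.5194)
pH = 0.28449805, rounded to 4 dp:

0.2845


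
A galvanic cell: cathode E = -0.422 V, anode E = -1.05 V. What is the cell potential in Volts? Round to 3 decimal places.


Standard cell potential: E_cell = E_cathode - E_anode.
E_cell = -0.422 - (-1.05)
E_cell = 0.628 V, rounded to 3 dp:

0.628 V


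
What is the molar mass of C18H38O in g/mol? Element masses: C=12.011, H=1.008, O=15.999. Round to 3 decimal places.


M = sum(count * atomic_mass) over atoms.
M = 18*12.011 + 38*1.008 + 1*15.999
M = 216.198 + 38.304 + 15.999
M = 270.501 g/mol, rounded to 3 dp:

270.501 g/mol


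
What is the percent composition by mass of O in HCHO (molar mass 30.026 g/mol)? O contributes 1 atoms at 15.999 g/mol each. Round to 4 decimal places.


pct = 100 * (n_elem * M_elem) / M_total
mass_contribution = 1 * 15.999 = 15.999 g/mol
pct = 100 * 15.999 / 30.026
pct = 53.28382069 %, rounded to 4 dp:

53.2838 %


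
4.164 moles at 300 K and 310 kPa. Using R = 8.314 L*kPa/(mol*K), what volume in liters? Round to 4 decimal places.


PV = nRT, solve for V = nRT / P.
nRT = 4.164 * 8.314 * 300 = 10385.8488
V = 10385.8488 / 310
V = 33.50273806 L, rounded to 4 dp:

33.5027 L


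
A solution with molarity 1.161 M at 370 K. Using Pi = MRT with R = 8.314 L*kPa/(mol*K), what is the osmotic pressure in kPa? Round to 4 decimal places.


Osmotic pressure (van't Hoff): Pi = M*R*T.
RT = 8.314 * 370 = 3076.18
Pi = 1.161 * 3076.18
Pi = 3571.44498 kPa, rounded to 4 dp:

3571.4450 kPa


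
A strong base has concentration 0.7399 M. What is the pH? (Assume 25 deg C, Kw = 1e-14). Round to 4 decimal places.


A strong base dissociates completely, so [OH-] equals the given concentration.
pOH = -log10([OH-]) = -log10(0.7399) = 0.130827
pH = 14 - pOH = 14 - 0.130827
pH = 13.869173, rounded to 4 dp:

13.8692


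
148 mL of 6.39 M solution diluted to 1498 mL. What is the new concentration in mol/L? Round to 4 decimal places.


Dilution: M1*V1 = M2*V2, solve for M2.
M2 = M1*V1 / V2
M2 = 6.39 * 148 / 1498
M2 = 945.72 / 1498
M2 = 0.63132176 mol/L, rounded to 4 dp:

0.6313 mol/L


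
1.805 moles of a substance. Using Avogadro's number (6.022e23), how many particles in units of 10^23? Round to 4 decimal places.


N = n * NA, then divide by 1e23 for the requested units.
N / 1e23 = n * 6.022
N / 1e23 = 1.805 * 6.022
N / 1e23 = 10.86971, rounded to 4 dp:

10.8697


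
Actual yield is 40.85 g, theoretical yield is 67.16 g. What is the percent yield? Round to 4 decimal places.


% yield = 100 * actual / theoretical
% yield = 100 * 40.85 / 67.16
% yield = 60.82489577 %, rounded to 4 dp:

60.8249 %


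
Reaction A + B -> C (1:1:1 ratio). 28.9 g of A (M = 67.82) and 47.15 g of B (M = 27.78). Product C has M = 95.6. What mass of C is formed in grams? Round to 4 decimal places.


Find moles of each reactant; the smaller value is the limiting reagent in a 1:1:1 reaction, so moles_C equals moles of the limiter.
n_A = mass_A / M_A = 28.9 / 67.82 = 0.426128 mol
n_B = mass_B / M_B = 47.15 / 27.78 = 1.697264 mol
Limiting reagent: A (smaller), n_limiting = 0.426128 mol
mass_C = n_limiting * M_C = 0.426128 * 95.6
mass_C = 40.7378368 g, rounded to 4 dp:

40.7378 g


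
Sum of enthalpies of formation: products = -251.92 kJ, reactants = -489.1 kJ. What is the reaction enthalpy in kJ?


dH_rxn = sum(dH_f products) - sum(dH_f reactants)
dH_rxn = -251.92 - (-489.1)
dH_rxn = 237.18 kJ:

237.18 kJ


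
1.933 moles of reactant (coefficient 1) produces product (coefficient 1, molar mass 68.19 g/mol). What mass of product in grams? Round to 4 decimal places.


Use the coefficient ratio to convert reactant moles to product moles, then multiply by the product's molar mass.
moles_P = moles_R * (coeff_P / coeff_R) = 1.933 * (1/1) = 1.933
mass_P = moles_P * M_P = 1.933 * 68.19
mass_P = 131.81127 g, rounded to 4 dp:

131.8113 g


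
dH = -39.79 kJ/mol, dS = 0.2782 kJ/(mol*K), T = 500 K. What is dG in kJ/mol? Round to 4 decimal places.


Gibbs: dG = dH - T*dS (consistent units, dS already in kJ/(mol*K)).
T*dS = 500 * 0.2782 = 139.1
dG = -39.79 - (139.1)
dG = -178.89 kJ/mol, rounded to 4 dp:

-178.8900 kJ/mol


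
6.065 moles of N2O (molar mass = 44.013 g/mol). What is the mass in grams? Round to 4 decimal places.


mass = n * M
mass = 6.065 * 44.013
mass = 266.938845 g, rounded to 4 dp:

266.9388 g


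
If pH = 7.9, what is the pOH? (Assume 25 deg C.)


At 25 deg C, pH + pOH = 14.
pOH = 14 - pH = 14 - 7.9
pOH = 6.1:

6.10


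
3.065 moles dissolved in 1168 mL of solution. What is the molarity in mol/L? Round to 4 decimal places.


Convert volume to liters: V_L = V_mL / 1000.
V_L = 1168 / 1000 = 1.168 L
M = n / V_L = 3.065 / 1.168
M = 2.62414384 mol/L, rounded to 4 dp:

2.6241 mol/L


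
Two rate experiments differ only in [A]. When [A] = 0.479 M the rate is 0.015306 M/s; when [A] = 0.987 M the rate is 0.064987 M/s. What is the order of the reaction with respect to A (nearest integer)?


Rate is proportional to [A]^n, so rate2/rate1 = ([A]2/[A]1)^n. Take logs to solve for n.
rate2/rate1 = 0.064987 / 0.015306 = 4.2459
[A]2/[A]1 = 0.987 / 0.479 = 2.0605
n = ln(4.2459) / ln(2.0605) = 2.0
Nearest integer order:

2


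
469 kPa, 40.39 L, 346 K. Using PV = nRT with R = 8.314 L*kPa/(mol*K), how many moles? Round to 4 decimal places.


PV = nRT, solve for n = PV / (RT).
PV = 469 * 40.39 = 18942.91
RT = 8.314 * 346 = 2876.644
n = 18942.91 / 2876.644
n = 6.58507274 mol, rounded to 4 dp:

6.5851 mol


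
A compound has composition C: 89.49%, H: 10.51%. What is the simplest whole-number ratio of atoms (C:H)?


Assume 100 g of compound, divide each mass% by atomic mass to get moles, then normalize by the smallest to get a raw atom ratio.
Moles per 100 g: C: 89.49/12.011 = 7.4507, H: 10.51/1.008 = 10.4266
Raw ratio (divide by min = 7.4507): C: 1.0, H: 1.399
Multiply by 5 to clear fractions: C: 5.0 ~= 5, H: 6.997 ~= 7
Reduce by GCD to get the simplest whole-number ratio:

5:7


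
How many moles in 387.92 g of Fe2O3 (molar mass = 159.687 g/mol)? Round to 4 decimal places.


n = mass / M
n = 387.92 / 159.687
n = 2.42925222 mol, rounded to 4 dp:

2.4293 mol


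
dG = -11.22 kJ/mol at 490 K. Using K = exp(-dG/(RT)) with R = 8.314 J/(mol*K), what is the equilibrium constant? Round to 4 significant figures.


dG is in kJ/mol; multiply by 1000 to match R in J/(mol*K).
RT = 8.314 * 490 = 4073.86 J/mol
exponent = -dG*1000 / (RT) = -(-11.22*1000) / 4073.86 = 2.75414472
K = exp(2.75414472)
K = 15.707601, rounded to 4 significant figures:

15.71


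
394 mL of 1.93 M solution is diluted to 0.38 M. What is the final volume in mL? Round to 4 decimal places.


Dilution: M1*V1 = M2*V2, solve for V2.
V2 = M1*V1 / M2
V2 = 1.93 * 394 / 0.38
V2 = 760.42 / 0.38
V2 = 2001.10526316 mL, rounded to 4 dp:

2001.1053 mL


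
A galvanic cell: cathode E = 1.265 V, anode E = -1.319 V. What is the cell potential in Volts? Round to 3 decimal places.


Standard cell potential: E_cell = E_cathode - E_anode.
E_cell = 1.265 - (-1.319)
E_cell = 2.584 V, rounded to 3 dp:

2.584 V


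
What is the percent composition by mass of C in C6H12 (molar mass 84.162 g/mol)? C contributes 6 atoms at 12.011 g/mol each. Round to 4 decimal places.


pct = 100 * (n_elem * M_elem) / M_total
mass_contribution = 6 * 12.011 = 72.066 g/mol
pct = 100 * 72.066 / 84.162
pct = 85.62771797 %, rounded to 4 dp:

85.6277 %


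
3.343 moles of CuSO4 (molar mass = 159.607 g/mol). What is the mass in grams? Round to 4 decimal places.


mass = n * M
mass = 3.343 * 159.607
mass = 533.566201 g, rounded to 4 dp:

533.5662 g


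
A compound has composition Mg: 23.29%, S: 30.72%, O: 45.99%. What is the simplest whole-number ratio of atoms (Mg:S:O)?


Assume 100 g of compound, divide each mass% by atomic mass to get moles, then normalize by the smallest to get a raw atom ratio.
Moles per 100 g: Mg: 23.29/24.305 = 0.9582, S: 30.72/32.065 = 0.9581, O: 45.99/15.999 = 2.8746
Raw ratio (divide by min = 0.9581): Mg: 1.0, S: 1.0, O: 3.0
Multiply by 1 to clear fractions: Mg: 1.0 ~= 1, S: 1.0 ~= 1, O: 3.0 ~= 3
Reduce by GCD to get the simplest whole-number ratio:

1:1:3


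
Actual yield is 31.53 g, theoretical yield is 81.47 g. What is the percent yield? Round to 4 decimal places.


% yield = 100 * actual / theoretical
% yield = 100 * 31.53 / 81.47
% yield = 38.70136246 %, rounded to 4 dp:

38.7014 %


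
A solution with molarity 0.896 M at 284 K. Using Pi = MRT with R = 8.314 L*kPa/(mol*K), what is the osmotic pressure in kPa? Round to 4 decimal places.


Osmotic pressure (van't Hoff): Pi = M*R*T.
RT = 8.314 * 284 = 2361.176
Pi = 0.896 * 2361.176
Pi = 2115.613696 kPa, rounded to 4 dp:

2115.6137 kPa


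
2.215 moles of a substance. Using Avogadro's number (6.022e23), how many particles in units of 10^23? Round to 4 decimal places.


N = n * NA, then divide by 1e23 for the requested units.
N / 1e23 = n * 6.022
N / 1e23 = 2.215 * 6.022
N / 1e23 = 13.33873, rounded to 4 dp:

13.3387


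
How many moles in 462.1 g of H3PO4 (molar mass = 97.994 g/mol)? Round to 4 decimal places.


n = mass / M
n = 462.1 / 97.994
n = 4.71559483 mol, rounded to 4 dp:

4.7156 mol


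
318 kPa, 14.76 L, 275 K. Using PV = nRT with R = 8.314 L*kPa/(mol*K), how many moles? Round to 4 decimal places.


PV = nRT, solve for n = PV / (RT).
PV = 318 * 14.76 = 4693.68
RT = 8.314 * 275 = 2286.35
n = 4693.68 / 2286.35
n = 2.05291403 mol, rounded to 4 dp:

2.0529 mol


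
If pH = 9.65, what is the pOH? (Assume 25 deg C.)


At 25 deg C, pH + pOH = 14.
pOH = 14 - pH = 14 - 9.65
pOH = 4.35:

4.35


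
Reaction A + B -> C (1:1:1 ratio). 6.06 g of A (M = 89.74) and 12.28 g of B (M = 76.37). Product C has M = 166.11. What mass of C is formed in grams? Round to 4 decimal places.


Find moles of each reactant; the smaller value is the limiting reagent in a 1:1:1 reaction, so moles_C equals moles of the limiter.
n_A = mass_A / M_A = 6.06 / 89.74 = 0.067528 mol
n_B = mass_B / M_B = 12.28 / 76.37 = 0.160796 mol
Limiting reagent: A (smaller), n_limiting = 0.067528 mol
mass_C = n_limiting * M_C = 0.067528 * 166.11
mass_C = 11.21707608 g, rounded to 4 dp:

11.2171 g


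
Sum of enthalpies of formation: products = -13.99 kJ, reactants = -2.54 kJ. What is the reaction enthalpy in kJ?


dH_rxn = sum(dH_f products) - sum(dH_f reactants)
dH_rxn = -13.99 - (-2.54)
dH_rxn = -11.45 kJ:

-11.45 kJ


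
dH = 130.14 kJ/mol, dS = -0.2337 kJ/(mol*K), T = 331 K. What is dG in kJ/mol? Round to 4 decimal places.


Gibbs: dG = dH - T*dS (consistent units, dS already in kJ/(mol*K)).
T*dS = 331 * -0.2337 = -77.3547
dG = 130.14 - (-77.3547)
dG = 207.4947 kJ/mol, rounded to 4 dp:

207.4947 kJ/mol


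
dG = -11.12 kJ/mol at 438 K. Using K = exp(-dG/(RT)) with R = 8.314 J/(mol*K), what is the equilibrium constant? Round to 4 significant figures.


dG is in kJ/mol; multiply by 1000 to match R in J/(mol*K).
RT = 8.314 * 438 = 3641.532 J/mol
exponent = -dG*1000 / (RT) = -(-11.12*1000) / 3641.532 = 3.05365983
K = exp(3.05365983)
K = 21.192765, rounded to 4 significant figures:

21.19


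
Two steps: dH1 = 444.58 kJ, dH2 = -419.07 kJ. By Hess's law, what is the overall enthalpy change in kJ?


Hess's law: enthalpy is a state function, so add the step enthalpies.
dH_total = dH1 + dH2 = 444.58 + (-419.07)
dH_total = 25.51 kJ:

25.51 kJ


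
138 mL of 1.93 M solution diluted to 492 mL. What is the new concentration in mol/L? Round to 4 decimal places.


Dilution: M1*V1 = M2*V2, solve for M2.
M2 = M1*V1 / V2
M2 = 1.93 * 138 / 492
M2 = 266.34 / 492
M2 = 0.54134146 mol/L, rounded to 4 dp:

0.5413 mol/L


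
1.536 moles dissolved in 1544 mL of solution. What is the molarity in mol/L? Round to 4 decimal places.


Convert volume to liters: V_L = V_mL / 1000.
V_L = 1544 / 1000 = 1.544 L
M = n / V_L = 1.536 / 1.544
M = 0.99481865 mol/L, rounded to 4 dp:

0.9948 mol/L


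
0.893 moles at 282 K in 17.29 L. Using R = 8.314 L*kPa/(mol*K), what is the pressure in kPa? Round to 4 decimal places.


PV = nRT, solve for P = nRT / V.
nRT = 0.893 * 8.314 * 282 = 2093.6814
P = 2093.6814 / 17.29
P = 121.09204164 kPa, rounded to 4 dp:

121.0920 kPa


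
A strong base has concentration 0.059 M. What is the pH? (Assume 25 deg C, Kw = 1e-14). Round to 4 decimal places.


A strong base dissociates completely, so [OH-] equals the given concentration.
pOH = -log10([OH-]) = -log10(0.059) = 1.229148
pH = 14 - pOH = 14 - 1.229148
pH = 12.770852, rounded to 4 dp:

12.7709


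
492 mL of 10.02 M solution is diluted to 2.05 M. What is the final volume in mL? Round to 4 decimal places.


Dilution: M1*V1 = M2*V2, solve for V2.
V2 = M1*V1 / M2
V2 = 10.02 * 492 / 2.05
V2 = 4929.84 / 2.05
V2 = 2404.8 mL, rounded to 4 dp:

2404.8000 mL


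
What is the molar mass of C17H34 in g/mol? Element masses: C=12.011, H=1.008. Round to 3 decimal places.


M = sum(count * atomic_mass) over atoms.
M = 17*12.011 + 34*1.008
M = 204.187 + 34.272
M = 238.459 g/mol, rounded to 3 dp:

238.459 g/mol


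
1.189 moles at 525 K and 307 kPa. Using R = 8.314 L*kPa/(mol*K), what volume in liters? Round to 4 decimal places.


PV = nRT, solve for V = nRT / P.
nRT = 1.189 * 8.314 * 525 = 5189.8067
V = 5189.8067 / 307
V = 16.90490782 L, rounded to 4 dp:

16.9049 L


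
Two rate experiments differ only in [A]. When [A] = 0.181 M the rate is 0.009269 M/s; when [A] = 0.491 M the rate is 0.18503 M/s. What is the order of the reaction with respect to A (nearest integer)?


Rate is proportional to [A]^n, so rate2/rate1 = ([A]2/[A]1)^n. Take logs to solve for n.
rate2/rate1 = 0.18503 / 0.009269 = 19.9622
[A]2/[A]1 = 0.491 / 0.181 = 2.7127
n = ln(19.9622) / ln(2.7127) = 3.0
Nearest integer order:

3


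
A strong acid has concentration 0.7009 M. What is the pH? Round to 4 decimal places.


A strong acid dissociates completely, so [H+] equals the given concentration.
pH = -log10([H+]) = -log10(0.7009)
pH = 0.15434394, rounded to 4 dp:

0.1543


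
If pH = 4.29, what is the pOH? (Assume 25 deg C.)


At 25 deg C, pH + pOH = 14.
pOH = 14 - pH = 14 - 4.29
pOH = 9.71:

9.71


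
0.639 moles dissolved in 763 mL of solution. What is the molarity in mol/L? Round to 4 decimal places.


Convert volume to liters: V_L = V_mL / 1000.
V_L = 763 / 1000 = 0.763 L
M = n / V_L = 0.639 / 0.763
M = 0.83748362 mol/L, rounded to 4 dp:

0.8375 mol/L


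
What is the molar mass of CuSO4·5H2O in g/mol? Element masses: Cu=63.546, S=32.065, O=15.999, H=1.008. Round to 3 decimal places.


M = sum(count * atomic_mass) over atoms.
M = 1*63.546 + 1*32.065 + 9*15.999 + 10*1.008
M = 63.546 + 32.065 + 143.991 + 10.08
M = 249.682 g/mol, rounded to 3 dp:

249.682 g/mol


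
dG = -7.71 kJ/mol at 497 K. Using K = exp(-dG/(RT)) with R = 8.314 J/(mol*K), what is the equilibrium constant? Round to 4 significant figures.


dG is in kJ/mol; multiply by 1000 to match R in J/(mol*K).
RT = 8.314 * 497 = 4132.058 J/mol
exponent = -dG*1000 / (RT) = -(-7.71*1000) / 4132.058 = 1.8658983
K = exp(1.8658983)
K = 6.4617379, rounded to 4 significant figures:

6.462


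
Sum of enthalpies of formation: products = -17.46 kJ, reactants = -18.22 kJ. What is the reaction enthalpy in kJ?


dH_rxn = sum(dH_f products) - sum(dH_f reactants)
dH_rxn = -17.46 - (-18.22)
dH_rxn = 0.76 kJ:

0.76 kJ
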